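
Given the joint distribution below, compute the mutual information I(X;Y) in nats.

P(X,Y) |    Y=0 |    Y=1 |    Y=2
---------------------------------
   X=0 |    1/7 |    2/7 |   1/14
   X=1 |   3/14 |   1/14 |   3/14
0.1134 nats

Mutual information: I(X;Y) = H(X) + H(Y) - H(X,Y)

Marginals:
P(X) = (1/2, 1/2), H(X) = 0.6931 nats
P(Y) = (5/14, 5/14, 2/7), H(Y) = 1.0934 nats

Joint entropy: H(X,Y) = 1.6731 nats

I(X;Y) = 0.6931 + 1.0934 - 1.6731 = 0.1134 nats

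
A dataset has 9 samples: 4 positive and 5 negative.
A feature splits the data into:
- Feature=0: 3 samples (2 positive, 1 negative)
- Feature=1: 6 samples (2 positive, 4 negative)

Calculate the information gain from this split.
0.0728 bits

Information Gain = H(Y) - H(Y|Feature)

Before split:
P(positive) = 4/9 = 0.4444
H(Y) = 0.9911 bits

After split:
Feature=0: H = 0.9183 bits (weight = 3/9)
Feature=1: H = 0.9183 bits (weight = 6/9)
H(Y|Feature) = (3/9)×0.9183 + (6/9)×0.9183 = 0.9183 bits

Information Gain = 0.9911 - 0.9183 = 0.0728 bits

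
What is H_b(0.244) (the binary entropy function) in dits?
0.2413 dits

The binary entropy function is:
H(p) = -p log(p) - (1-p) log(1-p)

H(0.244) = -0.244 × log_10(0.244) - 0.756 × log_10(0.756)
H(0.244) = 0.2413 dits

Note: Binary entropy is maximized at p=0.5 (H=1 bit) and minimized at p=0 or p=1 (H=0).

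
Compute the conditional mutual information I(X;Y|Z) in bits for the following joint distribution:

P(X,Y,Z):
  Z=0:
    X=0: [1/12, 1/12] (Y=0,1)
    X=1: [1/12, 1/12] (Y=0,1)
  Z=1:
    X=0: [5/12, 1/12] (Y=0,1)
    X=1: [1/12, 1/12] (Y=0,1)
0.0492 bits

Conditional mutual information: I(X;Y|Z) = H(X|Z) + H(Y|Z) - H(X,Y|Z)

H(Z) = 0.9183
H(X,Z) = 1.7925 → H(X|Z) = 0.8742
H(Y,Z) = 1.7925 → H(Y|Z) = 0.8742
H(X,Y,Z) = 2.6175 → H(X,Y|Z) = 1.6992

I(X;Y|Z) = 0.8742 + 0.8742 - 1.6992 = 0.0492 bits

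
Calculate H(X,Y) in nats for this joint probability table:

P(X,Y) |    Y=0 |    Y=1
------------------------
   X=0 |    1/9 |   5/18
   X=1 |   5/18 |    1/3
1.3220 nats

Joint entropy is H(X,Y) = -Σ_{x,y} p(x,y) log p(x,y).

Summing over all non-zero entries:
H(X,Y) = -[1/9·log_e(1/9) + 5/18·log_e(5/18) + 5/18·log_e(5/18) + 1/3·log_e(1/3)]
H(X,Y) = 1.3220 nats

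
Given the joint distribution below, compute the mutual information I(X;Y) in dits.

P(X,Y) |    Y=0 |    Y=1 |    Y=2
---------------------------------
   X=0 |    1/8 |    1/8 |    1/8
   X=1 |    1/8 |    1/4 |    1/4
0.0047 dits

Mutual information: I(X;Y) = H(X) + H(Y) - H(X,Y)

Marginals:
P(X) = (3/8, 5/8), H(X) = 0.2873 dits
P(Y) = (1/4, 3/8, 3/8), H(Y) = 0.4700 dits

Joint entropy: H(X,Y) = 0.7526 dits

I(X;Y) = 0.2873 + 0.4700 - 0.7526 = 0.0047 dits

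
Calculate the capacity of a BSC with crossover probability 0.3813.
0.0410 bits

For a binary symmetric channel (BSC) with error probability p:
Capacity C = 1 - H(p) bits per symbol

where H(p) = -p log₂(p) - (1-p) log₂(1-p) is the binary entropy function.

H(0.3813) = 0.9590 bits
C = 1 - 0.9590 = 0.0410 bits per symbol

This means we can reliably transmit up to 0.0410 bits of information per channel use.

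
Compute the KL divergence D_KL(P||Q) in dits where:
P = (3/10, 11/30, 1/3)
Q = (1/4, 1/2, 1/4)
0.0160 dits

KL divergence: D_KL(P||Q) = Σ p(x) log(p(x)/q(x))

Computing term by term:
  x=0: 3/10 × log_10[(3/10)/(1/4)] = 3/10 × 0.0792 = 0.0238
  x=1: 11/30 × log_10[(11/30)/(1/2)] = 11/30 × -0.1347 = -0.0494
  x=2: 1/3 × log_10[(1/3)/(1/4)] = 1/3 × 0.1249 = 0.0416

D_KL(P||Q) = 0.0160 dits

Note: KL divergence is always non-negative and equals 0 iff P = Q.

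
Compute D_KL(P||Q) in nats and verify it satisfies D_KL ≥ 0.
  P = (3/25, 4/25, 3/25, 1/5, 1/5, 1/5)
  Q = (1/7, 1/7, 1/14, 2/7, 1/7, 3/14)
0.0416 nats

KL divergence satisfies the Gibbs inequality: D_KL(P||Q) ≥ 0 for all distributions P, Q.

D_KL(P||Q) = Σ p(x) log(p(x)/q(x))
Term by term:
  x=0: 3/25 × log_e[(3/25)/(1/7)] = -0.0209
  x=1: 4/25 × log_e[(4/25)/(1/7)] = 0.0181
  x=2: 3/25 × log_e[(3/25)/(1/14)] = 0.0623
  x=3: 1/5 × log_e[(1/5)/(2/7)] = -0.0713
  x=4: 1/5 × log_e[(1/5)/(1/7)] = 0.0673
  x=5: 1/5 × log_e[(1/5)/(3/14)] = -0.0138
D_KL(P||Q) = 0.0416 nats

D_KL(P||Q) = 0.0416 ≥ 0 ✓

This non-negativity is a fundamental property: relative entropy cannot be negative because it measures how different Q is from P.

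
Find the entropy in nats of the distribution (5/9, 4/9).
0.6870 nats

Shannon entropy is H(X) = -Σ p(x) log p(x).

For P = (5/9, 4/9):
H = -5/9 × log_e(5/9) -4/9 × log_e(4/9)
H = 0.6870 nats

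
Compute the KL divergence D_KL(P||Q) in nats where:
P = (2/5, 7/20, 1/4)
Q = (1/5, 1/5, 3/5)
0.2543 nats

KL divergence: D_KL(P||Q) = Σ p(x) log(p(x)/q(x))

Computing term by term:
  x=0: 2/5 × log_e[(2/5)/(1/5)] = 2/5 × 0.6931 = 0.2773
  x=1: 7/20 × log_e[(7/20)/(1/5)] = 7/20 × 0.5596 = 0.1959
  x=2: 1/4 × log_e[(1/4)/(3/5)] = 1/4 × -0.8755 = -0.2189

D_KL(P||Q) = 0.2543 nats

Note: KL divergence is always non-negative and equals 0 iff P = Q.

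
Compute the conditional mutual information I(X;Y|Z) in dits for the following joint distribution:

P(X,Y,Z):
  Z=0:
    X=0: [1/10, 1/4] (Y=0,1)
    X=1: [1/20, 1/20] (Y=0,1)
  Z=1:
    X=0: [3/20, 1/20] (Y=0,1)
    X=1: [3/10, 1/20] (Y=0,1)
0.0054 dits

Conditional mutual information: I(X;Y|Z) = H(X|Z) + H(Y|Z) - H(X,Y|Z)

H(Z) = 0.2989
H(X,Z) = 0.5589 → H(X|Z) = 0.2601
H(Y,Z) = 0.5365 → H(Y|Z) = 0.2376
H(X,Y,Z) = 0.7912 → H(X,Y|Z) = 0.4923

I(X;Y|Z) = 0.2601 + 0.2376 - 0.4923 = 0.0054 dits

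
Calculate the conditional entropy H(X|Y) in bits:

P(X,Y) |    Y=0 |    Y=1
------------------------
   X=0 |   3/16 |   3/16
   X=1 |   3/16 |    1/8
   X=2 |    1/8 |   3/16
1.5613 bits

Using the chain rule: H(X|Y) = H(X,Y) - H(Y)

First, compute H(X,Y) = 2.5613 bits

Marginal P(Y) = (1/2, 1/2)
H(Y) = 1.0000 bits

H(X|Y) = H(X,Y) - H(Y) = 2.5613 - 1.0000 = 1.5613 bits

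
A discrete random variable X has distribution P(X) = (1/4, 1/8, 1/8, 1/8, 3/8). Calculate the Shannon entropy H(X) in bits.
2.1556 bits

Shannon entropy is H(X) = -Σ p(x) log p(x).

For P = (1/4, 1/8, 1/8, 1/8, 3/8):
H = -1/4 × log_2(1/4) -1/8 × log_2(1/8) -1/8 × log_2(1/8) -1/8 × log_2(1/8) -3/8 × log_2(3/8)
H = 2.1556 bits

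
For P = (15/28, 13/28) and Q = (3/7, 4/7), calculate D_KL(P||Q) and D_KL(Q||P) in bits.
D_KL(P||Q) = 0.0334, D_KL(Q||P) = 0.0332

KL divergence is not symmetric: D_KL(P||Q) ≠ D_KL(Q||P) in general.

D_KL(P||Q) = 0.0334 bits
D_KL(Q||P) = 0.0332 bits

No, they are not equal!

This asymmetry is why KL divergence is not a true distance metric.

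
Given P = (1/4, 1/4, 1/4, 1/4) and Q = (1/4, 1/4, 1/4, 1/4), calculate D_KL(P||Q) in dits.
0.0000 dits

KL divergence: D_KL(P||Q) = Σ p(x) log(p(x)/q(x))

Computing term by term:
  x=0: 1/4 × log_10[(1/4)/(1/4)] = 1/4 × 0.0000 = 0.0000
  x=1: 1/4 × log_10[(1/4)/(1/4)] = 1/4 × 0.0000 = 0.0000
  x=2: 1/4 × log_10[(1/4)/(1/4)] = 1/4 × 0.0000 = 0.0000
  x=3: 1/4 × log_10[(1/4)/(1/4)] = 1/4 × 0.0000 = 0.0000

D_KL(P||Q) = 0.0000 dits

Note: KL divergence is always non-negative and equals 0 iff P = Q.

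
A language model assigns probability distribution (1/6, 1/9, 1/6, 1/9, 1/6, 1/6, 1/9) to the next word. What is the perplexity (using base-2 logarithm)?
6.8683

Perplexity is 2^H (or exp(H) for natural log).

First, H = -Σ p log p = 2.7800 bits
Perplexity = 2^2.7800 = 6.8683

Interpretation: The model's uncertainty is equivalent to choosing uniformly among 6.9 options.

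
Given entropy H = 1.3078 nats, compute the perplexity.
3.6980

Perplexity is e^H (or exp(H) for natural log).

H = 1.3078 nats
Perplexity = e^1.3078 = 3.6980

Interpretation: The model's uncertainty is equivalent to choosing uniformly among 3.7 options.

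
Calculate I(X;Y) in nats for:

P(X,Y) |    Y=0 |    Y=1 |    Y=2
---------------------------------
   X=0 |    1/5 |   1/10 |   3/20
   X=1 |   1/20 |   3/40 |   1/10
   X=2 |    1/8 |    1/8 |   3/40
0.0293 nats

Mutual information: I(X;Y) = H(X) + H(Y) - H(X,Y)

Marginals:
P(X) = (9/20, 9/40, 13/40), H(X) = 1.0602 nats
P(Y) = (3/8, 3/10, 13/40), H(Y) = 1.0943 nats

Joint entropy: H(X,Y) = 2.1252 nats

I(X;Y) = 1.0602 + 1.0943 - 2.1252 = 0.0293 nats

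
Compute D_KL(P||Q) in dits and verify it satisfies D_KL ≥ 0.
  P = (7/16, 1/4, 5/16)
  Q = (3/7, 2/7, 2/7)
0.0016 dits

KL divergence satisfies the Gibbs inequality: D_KL(P||Q) ≥ 0 for all distributions P, Q.

D_KL(P||Q) = Σ p(x) log(p(x)/q(x))
Term by term:
  x=0: 7/16 × log_10[(7/16)/(3/7)] = 0.0039
  x=1: 1/4 × log_10[(1/4)/(2/7)] = -0.0145
  x=2: 5/16 × log_10[(5/16)/(2/7)] = 0.0122
D_KL(P||Q) = 0.0016 dits

D_KL(P||Q) = 0.0016 ≥ 0 ✓

This non-negativity is a fundamental property: relative entropy cannot be negative because it measures how different Q is from P.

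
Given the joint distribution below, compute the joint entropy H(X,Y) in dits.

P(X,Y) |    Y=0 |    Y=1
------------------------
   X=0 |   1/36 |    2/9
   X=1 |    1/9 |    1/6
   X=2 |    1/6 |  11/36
0.7111 dits

Joint entropy is H(X,Y) = -Σ_{x,y} p(x,y) log p(x,y).

Summing over all non-zero entries:
H(X,Y) = -[1/36·log_10(1/36) + 2/9·log_10(2/9) + 1/9·log_10(1/9) + 1/6·log_10(1/6) + 1/6·log_10(1/6) + 11/36·log_10(11/36)]
H(X,Y) = 0.7111 dits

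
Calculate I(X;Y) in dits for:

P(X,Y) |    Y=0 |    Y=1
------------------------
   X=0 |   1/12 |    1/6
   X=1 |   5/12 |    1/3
0.0082 dits

Mutual information: I(X;Y) = H(X) + H(Y) - H(X,Y)

Marginals:
P(X) = (1/4, 3/4), H(X) = 0.2442 dits
P(Y) = (1/2, 1/2), H(Y) = 0.3010 dits

Joint entropy: H(X,Y) = 0.5371 dits

I(X;Y) = 0.2442 + 0.3010 - 0.5371 = 0.0082 dits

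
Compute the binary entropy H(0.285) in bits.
0.8622 bits

The binary entropy function is:
H(p) = -p log(p) - (1-p) log(1-p)

H(0.285) = -0.285 × log_2(0.285) - 0.715 × log_2(0.715)
H(0.285) = 0.8622 bits

Note: Binary entropy is maximized at p=0.5 (H=1 bit) and minimized at p=0 or p=1 (H=0).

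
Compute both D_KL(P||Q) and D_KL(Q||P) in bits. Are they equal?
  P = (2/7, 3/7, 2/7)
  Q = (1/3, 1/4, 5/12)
D_KL(P||Q) = 0.1142, D_KL(Q||P) = 0.1065

KL divergence is not symmetric: D_KL(P||Q) ≠ D_KL(Q||P) in general.

D_KL(P||Q) = 0.1142 bits
D_KL(Q||P) = 0.1065 bits

No, they are not equal!

This asymmetry is why KL divergence is not a true distance metric.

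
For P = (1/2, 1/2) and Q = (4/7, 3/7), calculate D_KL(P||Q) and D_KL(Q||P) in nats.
D_KL(P||Q) = 0.0103, D_KL(Q||P) = 0.0102

KL divergence is not symmetric: D_KL(P||Q) ≠ D_KL(Q||P) in general.

D_KL(P||Q) = 0.0103 nats
D_KL(Q||P) = 0.0102 nats

No, they are not equal!

This asymmetry is why KL divergence is not a true distance metric.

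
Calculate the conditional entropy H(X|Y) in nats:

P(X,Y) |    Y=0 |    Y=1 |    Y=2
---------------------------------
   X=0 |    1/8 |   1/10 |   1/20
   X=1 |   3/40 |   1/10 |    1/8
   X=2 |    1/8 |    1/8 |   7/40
1.0513 nats

Using the chain rule: H(X|Y) = H(X,Y) - H(Y)

First, compute H(X,Y) = 2.1493 nats

Marginal P(Y) = (13/40, 13/40, 7/20)
H(Y) = 1.0980 nats

H(X|Y) = H(X,Y) - H(Y) = 2.1493 - 1.0980 = 1.0513 nats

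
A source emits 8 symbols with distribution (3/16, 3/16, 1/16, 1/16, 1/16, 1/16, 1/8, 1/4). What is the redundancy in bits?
0.2194 bits

Redundancy measures how far a source is from maximum entropy:
R = H_max - H(X)

Maximum entropy for 8 symbols: H_max = log_2(8) = 3.0000 bits
Actual entropy: H(X) = 2.7806 bits
Redundancy: R = 3.0000 - 2.7806 = 0.2194 bits

This redundancy represents potential for compression: the source could be compressed by 0.2194 bits per symbol.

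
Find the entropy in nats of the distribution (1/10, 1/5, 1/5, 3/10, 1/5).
1.5571 nats

Shannon entropy is H(X) = -Σ p(x) log p(x).

For P = (1/10, 1/5, 1/5, 3/10, 1/5):
H = -1/10 × log_e(1/10) -1/5 × log_e(1/5) -1/5 × log_e(1/5) -3/10 × log_e(3/10) -1/5 × log_e(1/5)
H = 1.5571 nats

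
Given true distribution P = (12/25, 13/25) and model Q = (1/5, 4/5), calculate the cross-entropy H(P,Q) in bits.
1.2819 bits

Cross-entropy: H(P,Q) = -Σ p(x) log q(x)

Alternatively: H(P,Q) = H(P) + D_KL(P||Q)
H(P) = 0.9988 bits
D_KL(P||Q) = 0.2831 bits

H(P,Q) = 0.9988 + 0.2831 = 1.2819 bits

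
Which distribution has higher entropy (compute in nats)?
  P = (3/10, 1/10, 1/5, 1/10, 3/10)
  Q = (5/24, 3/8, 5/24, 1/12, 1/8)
P

Computing entropies in nats:
H(P) = 1.5048
H(Q) = 1.4884

Distribution P has higher entropy.

Intuition: The distribution closer to uniform (more spread out) has higher entropy.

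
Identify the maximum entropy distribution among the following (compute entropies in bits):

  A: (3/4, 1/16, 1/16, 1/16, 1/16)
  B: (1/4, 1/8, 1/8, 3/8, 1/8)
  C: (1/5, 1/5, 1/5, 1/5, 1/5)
C

For a discrete distribution over n outcomes, entropy is maximized by the uniform distribution.

Computing entropies:
H(A) = 1.3113 bits
H(B) = 2.1556 bits
H(C) = 2.3219 bits

The uniform distribution (where all probabilities equal 1/5) achieves the maximum entropy of log_2(5) = 2.3219 bits.

Distribution C has the highest entropy.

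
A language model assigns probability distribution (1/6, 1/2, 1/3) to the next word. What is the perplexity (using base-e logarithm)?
2.7495

Perplexity is e^H (or exp(H) for natural log).

First, H = -Σ p log p = 1.0114 nats
Perplexity = e^1.0114 = 2.7495

Interpretation: The model's uncertainty is equivalent to choosing uniformly among 2.7 options.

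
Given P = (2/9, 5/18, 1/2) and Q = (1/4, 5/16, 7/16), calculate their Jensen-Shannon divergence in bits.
0.0028 bits

Jensen-Shannon divergence is:
JSD(P||Q) = 0.5 × D_KL(P||M) + 0.5 × D_KL(Q||M)
where M = 0.5 × (P + Q) is the mixture distribution.

M = 0.5 × (2/9, 5/18, 1/2) + 0.5 × (1/4, 5/16, 7/16) = (0.236111, 0.295139, 15/32)

D_KL(P||M) = 0.0028 bits
D_KL(Q||M) = 0.0028 bits

JSD(P||Q) = 0.5 × 0.0028 + 0.5 × 0.0028 = 0.0028 bits

Unlike KL divergence, JSD is symmetric and bounded: 0 ≤ JSD ≤ log(2).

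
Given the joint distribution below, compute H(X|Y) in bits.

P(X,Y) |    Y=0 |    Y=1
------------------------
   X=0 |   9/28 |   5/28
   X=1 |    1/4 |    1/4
0.9849 bits

Using the chain rule: H(X|Y) = H(X,Y) - H(Y)

First, compute H(X,Y) = 1.9701 bits

Marginal P(Y) = (4/7, 3/7)
H(Y) = 0.9852 bits

H(X|Y) = H(X,Y) - H(Y) = 1.9701 - 0.9852 = 0.9849 bits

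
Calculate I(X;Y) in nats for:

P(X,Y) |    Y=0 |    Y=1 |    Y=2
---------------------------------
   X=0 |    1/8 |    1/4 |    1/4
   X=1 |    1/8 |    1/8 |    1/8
0.0109 nats

Mutual information: I(X;Y) = H(X) + H(Y) - H(X,Y)

Marginals:
P(X) = (5/8, 3/8), H(X) = 0.6616 nats
P(Y) = (1/4, 3/8, 3/8), H(Y) = 1.0822 nats

Joint entropy: H(X,Y) = 1.7329 nats

I(X;Y) = 0.6616 + 1.0822 - 1.7329 = 0.0109 nats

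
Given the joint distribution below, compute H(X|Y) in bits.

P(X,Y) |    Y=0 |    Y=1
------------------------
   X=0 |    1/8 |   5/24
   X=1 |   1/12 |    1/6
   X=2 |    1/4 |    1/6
1.5119 bits

Using the chain rule: H(X|Y) = H(X,Y) - H(Y)

First, compute H(X,Y) = 2.5069 bits

Marginal P(Y) = (11/24, 13/24)
H(Y) = 0.9950 bits

H(X|Y) = H(X,Y) - H(Y) = 2.5069 - 0.9950 = 1.5119 bits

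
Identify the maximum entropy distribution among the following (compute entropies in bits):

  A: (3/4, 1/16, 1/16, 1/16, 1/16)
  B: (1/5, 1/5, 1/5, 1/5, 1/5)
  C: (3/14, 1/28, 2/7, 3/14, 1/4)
B

For a discrete distribution over n outcomes, entropy is maximized by the uniform distribution.

Computing entropies:
H(A) = 1.3113 bits
H(B) = 2.3219 bits
H(C) = 2.1405 bits

The uniform distribution (where all probabilities equal 1/5) achieves the maximum entropy of log_2(5) = 2.3219 bits.

Distribution B has the highest entropy.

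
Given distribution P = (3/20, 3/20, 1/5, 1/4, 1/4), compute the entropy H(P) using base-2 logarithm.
2.2855 bits

Shannon entropy is H(X) = -Σ p(x) log p(x).

For P = (3/20, 3/20, 1/5, 1/4, 1/4):
H = -3/20 × log_2(3/20) -3/20 × log_2(3/20) -1/5 × log_2(1/5) -1/4 × log_2(1/4) -1/4 × log_2(1/4)
H = 2.2855 bits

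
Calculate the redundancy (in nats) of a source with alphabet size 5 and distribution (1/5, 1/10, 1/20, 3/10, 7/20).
0.1789 nats

Redundancy measures how far a source is from maximum entropy:
R = H_max - H(X)

Maximum entropy for 5 symbols: H_max = log_e(5) = 1.6094 nats
Actual entropy: H(X) = 1.4306 nats
Redundancy: R = 1.6094 - 1.4306 = 0.1789 nats

This redundancy represents potential for compression: the source could be compressed by 0.1789 nats per symbol.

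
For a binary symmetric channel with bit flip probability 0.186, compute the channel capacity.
0.3070 bits

For a binary symmetric channel (BSC) with error probability p:
Capacity C = 1 - H(p) bits per symbol

where H(p) = -p log₂(p) - (1-p) log₂(1-p) is the binary entropy function.

H(0.186) = 0.6930 bits
C = 1 - 0.6930 = 0.3070 bits per symbol

This means we can reliably transmit up to 0.3070 bits of information per channel use.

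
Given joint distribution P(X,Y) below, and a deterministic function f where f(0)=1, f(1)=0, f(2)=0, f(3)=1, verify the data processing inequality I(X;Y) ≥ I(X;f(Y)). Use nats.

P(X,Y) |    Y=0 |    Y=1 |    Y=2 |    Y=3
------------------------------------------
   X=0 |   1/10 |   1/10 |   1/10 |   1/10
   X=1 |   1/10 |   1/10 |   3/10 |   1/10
I(X;Y) = 0.0322, I(X;f(Y)) = 0.0138, inequality holds: 0.0322 ≥ 0.0138

Data Processing Inequality: For any Markov chain X → Y → Z, we have I(X;Y) ≥ I(X;Z).

Here Z = f(Y) is a deterministic function of Y, forming X → Y → Z.

Original I(X;Y) = 0.0322 nats

After applying f:
P(X,Z) where Z=f(Y):
- P(X,Z=0) = P(X,Y=1) + P(X,Y=2)
- P(X,Z=1) = P(X,Y=0) + P(X,Y=3)

I(X;Z) = I(X;f(Y)) = 0.0138 nats

Verification: 0.0322 ≥ 0.0138 ✓

Information cannot be created by processing; the function f can only lose information about X.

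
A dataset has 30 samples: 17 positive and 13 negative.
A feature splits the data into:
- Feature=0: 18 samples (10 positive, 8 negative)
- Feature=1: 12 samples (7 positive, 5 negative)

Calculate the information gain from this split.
0.0005 bits

Information Gain = H(Y) - H(Y|Feature)

Before split:
P(positive) = 17/30 = 0.5667
H(Y) = 0.9871 bits

After split:
Feature=0: H = 0.9911 bits (weight = 18/30)
Feature=1: H = 0.9799 bits (weight = 12/30)
H(Y|Feature) = (18/30)×0.9911 + (12/30)×0.9799 = 0.9866 bits

Information Gain = 0.9871 - 0.9866 = 0.0005 bits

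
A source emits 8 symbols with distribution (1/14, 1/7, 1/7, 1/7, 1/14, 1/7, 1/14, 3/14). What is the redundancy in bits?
0.1037 bits

Redundancy measures how far a source is from maximum entropy:
R = H_max - H(X)

Maximum entropy for 8 symbols: H_max = log_2(8) = 3.0000 bits
Actual entropy: H(X) = 2.8963 bits
Redundancy: R = 3.0000 - 2.8963 = 0.1037 bits

This redundancy represents potential for compression: the source could be compressed by 0.1037 bits per symbol.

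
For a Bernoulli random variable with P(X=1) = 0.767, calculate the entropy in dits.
0.2358 dits

The binary entropy function is:
H(p) = -p log(p) - (1-p) log(1-p)

H(0.767) = -0.767 × log_10(0.767) - 0.233 × log_10(0.233)
H(0.767) = 0.2358 dits

Note: Binary entropy is maximized at p=0.5 (H=1 bit) and minimized at p=0 or p=1 (H=0).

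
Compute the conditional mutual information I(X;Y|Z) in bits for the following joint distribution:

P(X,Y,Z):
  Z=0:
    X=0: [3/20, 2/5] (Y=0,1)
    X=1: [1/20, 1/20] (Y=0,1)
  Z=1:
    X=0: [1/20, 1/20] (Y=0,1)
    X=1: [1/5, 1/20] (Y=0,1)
0.0355 bits

Conditional mutual information: I(X;Y|Z) = H(X|Z) + H(Y|Z) - H(X,Y|Z)

H(Z) = 0.9341
H(X,Z) = 1.6388 → H(X|Z) = 0.7047
H(Y,Z) = 1.8150 → H(Y|Z) = 0.8809
H(X,Y,Z) = 2.4842 → H(X,Y|Z) = 1.5501

I(X;Y|Z) = 0.7047 + 0.8809 - 1.5501 = 0.0355 bits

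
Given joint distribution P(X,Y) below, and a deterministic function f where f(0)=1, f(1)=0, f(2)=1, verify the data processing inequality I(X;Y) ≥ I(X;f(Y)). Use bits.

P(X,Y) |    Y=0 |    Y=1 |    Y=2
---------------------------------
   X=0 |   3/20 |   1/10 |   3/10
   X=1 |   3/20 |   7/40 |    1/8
I(X;Y) = 0.0613, I(X;f(Y)) = 0.0385, inequality holds: 0.0613 ≥ 0.0385

Data Processing Inequality: For any Markov chain X → Y → Z, we have I(X;Y) ≥ I(X;Z).

Here Z = f(Y) is a deterministic function of Y, forming X → Y → Z.

Original I(X;Y) = 0.0613 bits

After applying f:
P(X,Z) where Z=f(Y):
- P(X,Z=0) = P(X,Y=1)
- P(X,Z=1) = P(X,Y=0) + P(X,Y=2)

I(X;Z) = I(X;f(Y)) = 0.0385 bits

Verification: 0.0613 ≥ 0.0385 ✓

Information cannot be created by processing; the function f can only lose information about X.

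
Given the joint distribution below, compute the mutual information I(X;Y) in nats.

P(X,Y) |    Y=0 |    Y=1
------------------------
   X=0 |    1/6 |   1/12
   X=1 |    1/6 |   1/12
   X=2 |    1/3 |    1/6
0.0000 nats

Mutual information: I(X;Y) = H(X) + H(Y) - H(X,Y)

Marginals:
P(X) = (1/4, 1/4, 1/2), H(X) = 1.0397 nats
P(Y) = (2/3, 1/3), H(Y) = 0.6365 nats

Joint entropy: H(X,Y) = 1.6762 nats

I(X;Y) = 1.0397 + 0.6365 - 1.6762 = 0.0000 nats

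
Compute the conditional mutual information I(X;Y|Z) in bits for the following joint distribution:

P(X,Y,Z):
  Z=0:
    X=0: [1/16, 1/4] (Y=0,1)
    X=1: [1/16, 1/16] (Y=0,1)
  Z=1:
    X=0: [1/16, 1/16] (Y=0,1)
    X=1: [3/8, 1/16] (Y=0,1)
0.0730 bits

Conditional mutual information: I(X;Y|Z) = H(X|Z) + H(Y|Z) - H(X,Y|Z)

H(Z) = 0.9887
H(X,Z) = 1.7962 → H(X|Z) = 0.8075
H(Y,Z) = 1.7962 → H(Y|Z) = 0.8075
H(X,Y,Z) = 2.5306 → H(X,Y|Z) = 1.5419

I(X;Y|Z) = 0.8075 + 0.8075 - 1.5419 = 0.0730 bits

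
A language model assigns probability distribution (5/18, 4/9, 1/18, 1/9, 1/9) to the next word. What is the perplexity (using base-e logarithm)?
3.9160

Perplexity is e^H (or exp(H) for natural log).

First, H = -Σ p log p = 1.3651 nats
Perplexity = e^1.3651 = 3.9160

Interpretation: The model's uncertainty is equivalent to choosing uniformly among 3.9 options.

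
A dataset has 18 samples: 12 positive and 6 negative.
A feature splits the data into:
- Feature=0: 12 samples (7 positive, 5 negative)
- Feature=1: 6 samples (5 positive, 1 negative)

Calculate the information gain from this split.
0.0484 bits

Information Gain = H(Y) - H(Y|Feature)

Before split:
P(positive) = 12/18 = 0.6667
H(Y) = 0.9183 bits

After split:
Feature=0: H = 0.9799 bits (weight = 12/18)
Feature=1: H = 0.6500 bits (weight = 6/18)
H(Y|Feature) = (12/18)×0.9799 + (6/18)×0.6500 = 0.8699 bits

Information Gain = 0.9183 - 0.8699 = 0.0484 bits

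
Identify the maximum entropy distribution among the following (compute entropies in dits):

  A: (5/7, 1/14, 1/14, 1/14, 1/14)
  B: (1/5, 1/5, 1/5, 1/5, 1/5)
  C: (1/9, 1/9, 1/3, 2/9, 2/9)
B

For a discrete distribution over n outcomes, entropy is maximized by the uniform distribution.

Computing entropies:
H(A) = 0.4318 dits
H(B) = 0.6990 dits
H(C) = 0.6614 dits

The uniform distribution (where all probabilities equal 1/5) achieves the maximum entropy of log_10(5) = 0.6990 dits.

Distribution B has the highest entropy.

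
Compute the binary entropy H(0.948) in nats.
0.2044 nats

The binary entropy function is:
H(p) = -p log(p) - (1-p) log(1-p)

H(0.948) = -0.948 × log_e(0.948) - 0.052 × log_e(0.052)
H(0.948) = 0.2044 nats

Note: Binary entropy is maximized at p=0.5 (H=1 bit) and minimized at p=0 or p=1 (H=0).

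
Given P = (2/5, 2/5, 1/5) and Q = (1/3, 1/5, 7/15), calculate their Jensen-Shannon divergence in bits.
0.0663 bits

Jensen-Shannon divergence is:
JSD(P||Q) = 0.5 × D_KL(P||M) + 0.5 × D_KL(Q||M)
where M = 0.5 × (P + Q) is the mixture distribution.

M = 0.5 × (2/5, 2/5, 1/5) + 0.5 × (1/3, 1/5, 7/15) = (11/30, 3/10, 1/3)

D_KL(P||M) = 0.0688 bits
D_KL(Q||M) = 0.0637 bits

JSD(P||Q) = 0.5 × 0.0688 + 0.5 × 0.0637 = 0.0663 bits

Unlike KL divergence, JSD is symmetric and bounded: 0 ≤ JSD ≤ log(2).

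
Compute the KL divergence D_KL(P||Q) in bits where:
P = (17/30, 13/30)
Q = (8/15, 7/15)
0.0032 bits

KL divergence: D_KL(P||Q) = Σ p(x) log(p(x)/q(x))

Computing term by term:
  x=0: 17/30 × log_2[(17/30)/(8/15)] = 17/30 × 0.0875 = 0.0496
  x=1: 13/30 × log_2[(13/30)/(7/15)] = 13/30 × -0.1069 = -0.0463

D_KL(P||Q) = 0.0032 bits

Note: KL divergence is always non-negative and equals 0 iff P = Q.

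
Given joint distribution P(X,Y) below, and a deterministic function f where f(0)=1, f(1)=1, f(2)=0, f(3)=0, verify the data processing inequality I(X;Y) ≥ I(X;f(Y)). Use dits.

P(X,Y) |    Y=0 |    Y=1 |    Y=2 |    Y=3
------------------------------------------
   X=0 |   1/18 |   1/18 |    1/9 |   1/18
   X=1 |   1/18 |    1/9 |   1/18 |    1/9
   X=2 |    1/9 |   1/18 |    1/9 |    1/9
I(X;Y) = 0.0179, I(X;f(Y)) = 0.0015, inequality holds: 0.0179 ≥ 0.0015

Data Processing Inequality: For any Markov chain X → Y → Z, we have I(X;Y) ≥ I(X;Z).

Here Z = f(Y) is a deterministic function of Y, forming X → Y → Z.

Original I(X;Y) = 0.0179 dits

After applying f:
P(X,Z) where Z=f(Y):
- P(X,Z=0) = P(X,Y=2) + P(X,Y=3)
- P(X,Z=1) = P(X,Y=0) + P(X,Y=1)

I(X;Z) = I(X;f(Y)) = 0.0015 dits

Verification: 0.0179 ≥ 0.0015 ✓

Information cannot be created by processing; the function f can only lose information about X.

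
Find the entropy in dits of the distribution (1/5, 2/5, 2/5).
0.4581 dits

Shannon entropy is H(X) = -Σ p(x) log p(x).

For P = (1/5, 2/5, 2/5):
H = -1/5 × log_10(1/5) -2/5 × log_10(2/5) -2/5 × log_10(2/5)
H = 0.4581 dits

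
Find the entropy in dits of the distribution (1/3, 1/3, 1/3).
0.4771 dits

Shannon entropy is H(X) = -Σ p(x) log p(x).

For P = (1/3, 1/3, 1/3):
H = -1/3 × log_10(1/3) -1/3 × log_10(1/3) -1/3 × log_10(1/3)
H = 0.4771 dits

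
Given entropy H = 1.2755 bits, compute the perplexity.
2.4208

Perplexity is 2^H (or exp(H) for natural log).

H = 1.2755 bits
Perplexity = 2^1.2755 = 2.4208

Interpretation: The model's uncertainty is equivalent to choosing uniformly among 2.4 options.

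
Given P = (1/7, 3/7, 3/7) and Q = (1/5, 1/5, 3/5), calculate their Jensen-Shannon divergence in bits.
0.0445 bits

Jensen-Shannon divergence is:
JSD(P||Q) = 0.5 × D_KL(P||M) + 0.5 × D_KL(Q||M)
where M = 0.5 × (P + Q) is the mixture distribution.

M = 0.5 × (1/7, 3/7, 3/7) + 0.5 × (1/5, 1/5, 3/5) = (6/35, 11/35, 18/35)

D_KL(P||M) = 0.0415 bits
D_KL(Q||M) = 0.0475 bits

JSD(P||Q) = 0.5 × 0.0415 + 0.5 × 0.0475 = 0.0445 bits

Unlike KL divergence, JSD is symmetric and bounded: 0 ≤ JSD ≤ log(2).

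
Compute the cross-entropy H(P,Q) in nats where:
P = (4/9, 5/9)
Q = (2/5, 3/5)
0.6910 nats

Cross-entropy: H(P,Q) = -Σ p(x) log q(x)

Alternatively: H(P,Q) = H(P) + D_KL(P||Q)
H(P) = 0.6870 nats
D_KL(P||Q) = 0.0041 nats

H(P,Q) = 0.6870 + 0.0041 = 0.6910 nats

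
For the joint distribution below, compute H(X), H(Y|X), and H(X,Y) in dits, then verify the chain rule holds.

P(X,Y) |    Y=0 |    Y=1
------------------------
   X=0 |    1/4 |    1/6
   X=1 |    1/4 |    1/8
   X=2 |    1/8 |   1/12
H(X,Y) = 0.7464, H(X) = 0.4601, H(Y|X) = 0.2863 (all in dits)

Chain rule: H(X,Y) = H(X) + H(Y|X)

Left side — joint entropy directly:
H(X,Y) = -Σ p(x,y) log p(x,y) = 0.7464 dits

Right side — compute H(Y|X) from the conditional distributions:
P(X) = (5/12, 3/8, 5/24), so H(X) = 0.4601 dits
H(Y|X) = Σ_x P(X=x) · H(Y|X=x):
  P(Y|X=0) = (3/5, 2/5), H(Y|X=0) = 0.2923, weight P(X=0) = 5/12
  P(Y|X=1) = (2/3, 1/3), H(Y|X=1) = 0.2764, weight P(X=1) = 3/8
  P(Y|X=2) = (3/5, 2/5), H(Y|X=2) = 0.2923, weight P(X=2) = 5/24
H(Y|X) = 0.2863 dits

H(X) + H(Y|X) = 0.4601 + 0.2863 = 0.7464 dits

Both sides equal 0.7464 dits. ✓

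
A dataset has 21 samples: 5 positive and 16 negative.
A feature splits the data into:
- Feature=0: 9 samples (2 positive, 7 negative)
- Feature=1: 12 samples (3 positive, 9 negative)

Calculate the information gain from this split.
0.0008 bits

Information Gain = H(Y) - H(Y|Feature)

Before split:
P(positive) = 5/21 = 0.2381
H(Y) = 0.7919 bits

After split:
Feature=0: H = 0.7642 bits (weight = 9/21)
Feature=1: H = 0.8113 bits (weight = 12/21)
H(Y|Feature) = (9/21)×0.7642 + (12/21)×0.8113 = 0.7911 bits

Information Gain = 0.7919 - 0.7911 = 0.0008 bits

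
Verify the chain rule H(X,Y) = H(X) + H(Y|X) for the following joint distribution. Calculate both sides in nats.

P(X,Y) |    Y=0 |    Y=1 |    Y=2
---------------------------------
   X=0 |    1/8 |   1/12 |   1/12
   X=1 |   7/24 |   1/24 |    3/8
H(X,Y) = 1.5337, H(X) = 0.6036, H(Y|X) = 0.9300 (all in nats)

Chain rule: H(X,Y) = H(X) + H(Y|X)

Left side — joint entropy directly:
H(X,Y) = -Σ p(x,y) log p(x,y) = 1.5337 nats

Right side — compute H(Y|X) from the conditional distributions:
P(X) = (7/24, 17/24), so H(X) = 0.6036 nats
H(Y|X) = Σ_x P(X=x) · H(Y|X=x):
  P(Y|X=0) = (3/7, 2/7, 2/7), H(Y|X=0) = 1.0790, weight P(X=0) = 7/24
  P(Y|X=1) = (7/17, 1/17, 9/17), H(Y|X=1) = 0.8687, weight P(X=1) = 17/24
H(Y|X) = 0.9300 nats

H(X) + H(Y|X) = 0.6036 + 0.9300 = 1.5337 nats

Both sides equal 1.5337 nats. ✓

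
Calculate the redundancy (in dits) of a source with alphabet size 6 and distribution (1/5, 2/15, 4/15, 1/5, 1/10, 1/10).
0.0288 dits

Redundancy measures how far a source is from maximum entropy:
R = H_max - H(X)

Maximum entropy for 6 symbols: H_max = log_10(6) = 0.7782 dits
Actual entropy: H(X) = 0.7493 dits
Redundancy: R = 0.7782 - 0.7493 = 0.0288 dits

This redundancy represents potential for compression: the source could be compressed by 0.0288 dits per symbol.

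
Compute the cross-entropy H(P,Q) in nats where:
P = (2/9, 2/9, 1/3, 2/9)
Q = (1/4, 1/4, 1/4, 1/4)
1.3863 nats

Cross-entropy: H(P,Q) = -Σ p(x) log q(x)

Alternatively: H(P,Q) = H(P) + D_KL(P||Q)
H(P) = 1.3689 nats
D_KL(P||Q) = 0.0174 nats

H(P,Q) = 1.3689 + 0.0174 = 1.3863 nats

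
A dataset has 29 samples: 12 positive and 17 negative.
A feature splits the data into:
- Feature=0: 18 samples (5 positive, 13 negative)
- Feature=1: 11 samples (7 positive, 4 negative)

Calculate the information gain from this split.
0.0907 bits

Information Gain = H(Y) - H(Y|Feature)

Before split:
P(positive) = 12/29 = 0.4138
H(Y) = 0.9784 bits

After split:
Feature=0: H = 0.8524 bits (weight = 18/29)
Feature=1: H = 0.9457 bits (weight = 11/29)
H(Y|Feature) = (18/29)×0.8524 + (11/29)×0.9457 = 0.8878 bits

Information Gain = 0.9784 - 0.8878 = 0.0907 bits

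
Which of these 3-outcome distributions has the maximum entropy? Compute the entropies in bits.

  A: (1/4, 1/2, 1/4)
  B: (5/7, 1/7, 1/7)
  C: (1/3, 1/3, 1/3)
C

For a discrete distribution over n outcomes, entropy is maximized by the uniform distribution.

Computing entropies:
H(A) = 1.5000 bits
H(B) = 1.1488 bits
H(C) = 1.5850 bits

The uniform distribution (where all probabilities equal 1/3) achieves the maximum entropy of log_2(3) = 1.5850 bits.

Distribution C has the highest entropy.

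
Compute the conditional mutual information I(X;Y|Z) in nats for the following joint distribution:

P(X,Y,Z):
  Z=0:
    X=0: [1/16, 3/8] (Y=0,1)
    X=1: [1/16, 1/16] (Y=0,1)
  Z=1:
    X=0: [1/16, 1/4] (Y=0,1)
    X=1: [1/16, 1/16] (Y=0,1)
0.0506 nats

Conditional mutual information: I(X;Y|Z) = H(X|Z) + H(Y|Z) - H(X,Y|Z)

H(Z) = 0.6853
H(X,Z) = 1.2450 → H(X|Z) = 0.5597
H(Y,Z) = 1.2450 → H(Y|Z) = 0.5597
H(X,Y,Z) = 1.7541 → H(X,Y|Z) = 1.0688

I(X;Y|Z) = 0.5597 + 0.5597 - 1.0688 = 0.0506 nats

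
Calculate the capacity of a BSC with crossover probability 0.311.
0.1057 bits

For a binary symmetric channel (BSC) with error probability p:
Capacity C = 1 - H(p) bits per symbol

where H(p) = -p log₂(p) - (1-p) log₂(1-p) is the binary entropy function.

H(0.311) = 0.8943 bits
C = 1 - 0.8943 = 0.1057 bits per symbol

This means we can reliably transmit up to 0.1057 bits of information per channel use.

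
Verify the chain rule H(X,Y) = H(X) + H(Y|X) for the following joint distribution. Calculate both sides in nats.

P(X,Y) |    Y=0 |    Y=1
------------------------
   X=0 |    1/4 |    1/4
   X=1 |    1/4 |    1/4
H(X,Y) = 1.3863, H(X) = 0.6931, H(Y|X) = 0.6931 (all in nats)

Chain rule: H(X,Y) = H(X) + H(Y|X)

Left side — joint entropy directly:
H(X,Y) = -Σ p(x,y) log p(x,y) = 1.3863 nats

Right side — compute H(Y|X) from the conditional distributions:
P(X) = (1/2, 1/2), so H(X) = 0.6931 nats
H(Y|X) = Σ_x P(X=x) · H(Y|X=x):
  P(Y|X=0) = (1/2, 1/2), H(Y|X=0) = 0.6931, weight P(X=0) = 1/2
  P(Y|X=1) = (1/2, 1/2), H(Y|X=1) = 0.6931, weight P(X=1) = 1/2
H(Y|X) = 0.6931 nats

H(X) + H(Y|X) = 0.6931 + 0.6931 = 1.3863 nats

Both sides equal 1.3863 nats. ✓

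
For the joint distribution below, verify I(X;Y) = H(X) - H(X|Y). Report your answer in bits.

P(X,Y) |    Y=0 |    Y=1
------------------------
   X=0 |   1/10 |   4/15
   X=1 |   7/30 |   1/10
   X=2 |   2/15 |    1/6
I(X;Y) = 0.0957 bits

Mutual information has multiple equivalent forms:
- I(X;Y) = H(X) - H(X|Y)
- I(X;Y) = H(Y) - H(Y|X)
- I(X;Y) = H(X) + H(Y) - H(X,Y)

Computing all quantities:
H(X) = 1.5801, H(Y) = 0.9968, H(X,Y) = 2.4812
H(X|Y) = 1.4844, H(Y|X) = 0.9010

Verification:
H(X) - H(X|Y) = 1.5801 - 1.4844 = 0.0957
H(Y) - H(Y|X) = 0.9968 - 0.9010 = 0.0957
H(X) + H(Y) - H(X,Y) = 1.5801 + 0.9968 - 2.4812 = 0.0957

All forms give I(X;Y) = 0.0957 bits. ✓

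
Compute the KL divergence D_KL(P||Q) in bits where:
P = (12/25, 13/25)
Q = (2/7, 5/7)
0.1211 bits

KL divergence: D_KL(P||Q) = Σ p(x) log(p(x)/q(x))

Computing term by term:
  x=0: 12/25 × log_2[(12/25)/(2/7)] = 12/25 × 0.7485 = 0.3593
  x=1: 13/25 × log_2[(13/25)/(5/7)] = 13/25 × -0.4580 = -0.2382

D_KL(P||Q) = 0.1211 bits

Note: KL divergence is always non-negative and equals 0 iff P = Q.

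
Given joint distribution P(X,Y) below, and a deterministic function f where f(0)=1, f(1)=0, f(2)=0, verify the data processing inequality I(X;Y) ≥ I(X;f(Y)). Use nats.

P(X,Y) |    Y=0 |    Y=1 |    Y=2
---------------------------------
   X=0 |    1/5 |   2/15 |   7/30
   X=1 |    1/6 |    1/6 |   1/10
I(X;Y) = 0.0219, I(X;f(Y)) = 0.0005, inequality holds: 0.0219 ≥ 0.0005

Data Processing Inequality: For any Markov chain X → Y → Z, we have I(X;Y) ≥ I(X;Z).

Here Z = f(Y) is a deterministic function of Y, forming X → Y → Z.

Original I(X;Y) = 0.0219 nats

After applying f:
P(X,Z) where Z=f(Y):
- P(X,Z=0) = P(X,Y=1) + P(X,Y=2)
- P(X,Z=1) = P(X,Y=0)

I(X;Z) = I(X;f(Y)) = 0.0005 nats

Verification: 0.0219 ≥ 0.0005 ✓

Information cannot be created by processing; the function f can only lose information about X.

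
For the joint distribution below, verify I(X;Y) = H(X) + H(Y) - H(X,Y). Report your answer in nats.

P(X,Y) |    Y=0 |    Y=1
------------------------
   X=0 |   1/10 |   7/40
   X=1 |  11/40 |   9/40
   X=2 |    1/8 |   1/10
I(X;Y) = 0.0143 nats

Mutual information has multiple equivalent forms:
- I(X;Y) = H(X) - H(X|Y)
- I(X;Y) = H(Y) - H(Y|X)
- I(X;Y) = H(X) + H(Y) - H(X,Y)

Computing all quantities:
H(X) = 1.0372, H(Y) = 0.6931, H(X,Y) = 1.7161
H(X|Y) = 1.0230, H(Y|X) = 0.6789

Verification:
H(X) - H(X|Y) = 1.0372 - 1.0230 = 0.0143
H(Y) - H(Y|X) = 0.6931 - 0.6789 = 0.0143
H(X) + H(Y) - H(X,Y) = 1.0372 + 0.6931 - 1.7161 = 0.0143

All forms give I(X;Y) = 0.0143 nats. ✓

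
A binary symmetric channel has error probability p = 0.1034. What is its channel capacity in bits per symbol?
0.5203 bits

For a binary symmetric channel (BSC) with error probability p:
Capacity C = 1 - H(p) bits per symbol

where H(p) = -p log₂(p) - (1-p) log₂(1-p) is the binary entropy function.

H(0.1034) = 0.4797 bits
C = 1 - 0.4797 = 0.5203 bits per symbol

This means we can reliably transmit up to 0.5203 bits of information per channel use.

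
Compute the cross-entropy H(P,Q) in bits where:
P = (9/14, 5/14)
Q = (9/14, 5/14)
0.9403 bits

Cross-entropy: H(P,Q) = -Σ p(x) log q(x)

Alternatively: H(P,Q) = H(P) + D_KL(P||Q)
H(P) = 0.9403 bits
D_KL(P||Q) = 0.0000 bits

H(P,Q) = 0.9403 + 0.0000 = 0.9403 bits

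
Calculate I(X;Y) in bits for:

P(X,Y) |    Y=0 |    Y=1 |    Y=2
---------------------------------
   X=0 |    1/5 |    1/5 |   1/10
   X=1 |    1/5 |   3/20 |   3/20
0.0124 bits

Mutual information: I(X;Y) = H(X) + H(Y) - H(X,Y)

Marginals:
P(X) = (1/2, 1/2), H(X) = 1.0000 bits
P(Y) = (2/5, 7/20, 1/4), H(Y) = 1.5589 bits

Joint entropy: H(X,Y) = 2.5464 bits

I(X;Y) = 1.0000 + 1.5589 - 2.5464 = 0.0124 bits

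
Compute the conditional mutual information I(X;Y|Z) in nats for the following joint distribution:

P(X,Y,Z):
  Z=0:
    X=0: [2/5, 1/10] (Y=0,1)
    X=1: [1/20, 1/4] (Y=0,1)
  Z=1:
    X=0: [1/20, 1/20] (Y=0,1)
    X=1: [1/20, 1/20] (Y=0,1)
0.1629 nats

Conditional mutual information: I(X;Y|Z) = H(X|Z) + H(Y|Z) - H(X,Y|Z)

H(Z) = 0.5004
H(X,Z) = 1.1683 → H(X|Z) = 0.6679
H(Y,Z) = 1.1873 → H(Y|Z) = 0.6869
H(X,Y,Z) = 1.6923 → H(X,Y|Z) = 1.1919

I(X;Y|Z) = 0.6679 + 0.6869 - 1.1919 = 0.1629 nats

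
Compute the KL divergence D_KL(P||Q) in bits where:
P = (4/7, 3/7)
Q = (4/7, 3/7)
0.0000 bits

KL divergence: D_KL(P||Q) = Σ p(x) log(p(x)/q(x))

Computing term by term:
  x=0: 4/7 × log_2[(4/7)/(4/7)] = 4/7 × 0.0000 = 0.0000
  x=1: 3/7 × log_2[(3/7)/(3/7)] = 3/7 × 0.0000 = 0.0000

D_KL(P||Q) = 0.0000 bits

Note: KL divergence is always non-negative and equals 0 iff P = Q.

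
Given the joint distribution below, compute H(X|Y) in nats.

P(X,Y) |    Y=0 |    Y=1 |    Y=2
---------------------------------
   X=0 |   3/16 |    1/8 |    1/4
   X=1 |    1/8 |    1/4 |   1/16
0.6054 nats

Using the chain rule: H(X|Y) = H(X,Y) - H(Y)

First, compute H(X,Y) = 1.7002 nats

Marginal P(Y) = (5/16, 3/8, 5/16)
H(Y) = 1.0948 nats

H(X|Y) = H(X,Y) - H(Y) = 1.7002 - 1.0948 = 0.6054 nats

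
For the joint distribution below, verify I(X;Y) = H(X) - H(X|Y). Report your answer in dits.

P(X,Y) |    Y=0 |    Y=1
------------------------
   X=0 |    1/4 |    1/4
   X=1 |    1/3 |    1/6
I(X;Y) = 0.0062 dits

Mutual information has multiple equivalent forms:
- I(X;Y) = H(X) - H(X|Y)
- I(X;Y) = H(Y) - H(Y|X)
- I(X;Y) = H(X) + H(Y) - H(X,Y)

Computing all quantities:
H(X) = 0.3010, H(Y) = 0.2950, H(X,Y) = 0.5898
H(X|Y) = 0.2948, H(Y|X) = 0.2887

Verification:
H(X) - H(X|Y) = 0.3010 - 0.2948 = 0.0062
H(Y) - H(Y|X) = 0.2950 - 0.2887 = 0.0062
H(X) + H(Y) - H(X,Y) = 0.3010 + 0.2950 - 0.5898 = 0.0062

All forms give I(X;Y) = 0.0062 dits. ✓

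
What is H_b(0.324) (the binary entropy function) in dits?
0.2735 dits

The binary entropy function is:
H(p) = -p log(p) - (1-p) log(1-p)

H(0.324) = -0.324 × log_10(0.324) - 0.676 × log_10(0.676)
H(0.324) = 0.2735 dits

Note: Binary entropy is maximized at p=0.5 (H=1 bit) and minimized at p=0 or p=1 (H=0).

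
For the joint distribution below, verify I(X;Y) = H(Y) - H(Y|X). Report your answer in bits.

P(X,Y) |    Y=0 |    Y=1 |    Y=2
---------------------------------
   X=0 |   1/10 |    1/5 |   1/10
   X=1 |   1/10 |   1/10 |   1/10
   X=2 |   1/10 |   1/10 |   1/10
I(X;Y) = 0.0200 bits

Mutual information has multiple equivalent forms:
- I(X;Y) = H(X) - H(X|Y)
- I(X;Y) = H(Y) - H(Y|X)
- I(X;Y) = H(X) + H(Y) - H(X,Y)

Computing all quantities:
H(X) = 1.5710, H(Y) = 1.5710, H(X,Y) = 3.1219
H(X|Y) = 1.5510, H(Y|X) = 1.5510

Verification:
H(X) - H(X|Y) = 1.5710 - 1.5510 = 0.0200
H(Y) - H(Y|X) = 1.5710 - 1.5510 = 0.0200
H(X) + H(Y) - H(X,Y) = 1.5710 + 1.5710 - 3.1219 = 0.0200

All forms give I(X;Y) = 0.0200 bits. ✓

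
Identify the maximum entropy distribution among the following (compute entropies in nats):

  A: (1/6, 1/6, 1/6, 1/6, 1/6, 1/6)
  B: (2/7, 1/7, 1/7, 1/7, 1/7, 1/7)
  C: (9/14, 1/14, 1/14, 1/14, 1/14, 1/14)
A

For a discrete distribution over n outcomes, entropy is maximized by the uniform distribution.

Computing entropies:
H(A) = 1.7918 nats
H(B) = 1.7479 nats
H(C) = 1.2266 nats

The uniform distribution (where all probabilities equal 1/6) achieves the maximum entropy of log_e(6) = 1.7918 nats.

Distribution A has the highest entropy.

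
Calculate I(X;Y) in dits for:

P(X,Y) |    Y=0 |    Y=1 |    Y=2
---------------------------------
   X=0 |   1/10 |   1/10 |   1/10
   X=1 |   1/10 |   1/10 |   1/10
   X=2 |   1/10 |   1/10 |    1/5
0.0060 dits

Mutual information: I(X;Y) = H(X) + H(Y) - H(X,Y)

Marginals:
P(X) = (3/10, 3/10, 2/5), H(X) = 0.4729 dits
P(Y) = (3/10, 3/10, 2/5), H(Y) = 0.4729 dits

Joint entropy: H(X,Y) = 0.9398 dits

I(X;Y) = 0.4729 + 0.4729 - 0.9398 = 0.0060 dits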